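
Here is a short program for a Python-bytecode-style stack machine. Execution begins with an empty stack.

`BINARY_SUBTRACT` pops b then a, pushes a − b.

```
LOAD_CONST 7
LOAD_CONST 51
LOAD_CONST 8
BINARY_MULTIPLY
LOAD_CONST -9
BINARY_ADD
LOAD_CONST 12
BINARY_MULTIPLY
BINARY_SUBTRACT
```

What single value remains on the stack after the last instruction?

-4781

LOAD_CONST 7    -> [7]
LOAD_CONST 51   -> [7, 51]
LOAD_CONST 8    -> [7, 51, 8]
BINARY_MULTIPLY -> [7, 408]
LOAD_CONST -9   -> [7, 408, -9]
BINARY_ADD      -> [7, 399]
LOAD_CONST 12   -> [7, 399, 12]
BINARY_MULTIPLY -> [7, 4788]
BINARY_SUBTRACT -> [-4781]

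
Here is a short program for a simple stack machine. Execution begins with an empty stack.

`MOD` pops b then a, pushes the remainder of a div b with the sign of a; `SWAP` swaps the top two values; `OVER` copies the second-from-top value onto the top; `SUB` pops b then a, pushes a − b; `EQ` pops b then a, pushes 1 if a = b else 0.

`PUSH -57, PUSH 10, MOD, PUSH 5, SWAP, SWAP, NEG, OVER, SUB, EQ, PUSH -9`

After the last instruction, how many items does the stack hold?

PUSH -57 -> [-57]
PUSH 10  -> [-57, 10]
MOD      -> [-7]
PUSH 5   -> [-7, 5]
SWAP     -> [5, -7]
SWAP     -> [-7, 5]
NEG      -> [-7, -5]
OVER     -> [-7, -5, -7]
SUB      -> [-7, 2]
EQ       -> [0]
PUSH -9  -> [0, -9]

2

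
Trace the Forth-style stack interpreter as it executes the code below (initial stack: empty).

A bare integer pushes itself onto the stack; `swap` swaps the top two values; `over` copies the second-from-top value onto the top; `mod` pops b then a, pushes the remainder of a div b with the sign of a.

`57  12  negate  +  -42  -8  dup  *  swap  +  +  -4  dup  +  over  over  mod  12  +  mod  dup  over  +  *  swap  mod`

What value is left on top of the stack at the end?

61

57     → 57
12     → 57 12
negate → 57 -12
+      → 45
-42    → 45 -42
-8     → 45 -42 -8
dup    → 45 -42 -8 -8
*      → 45 -42 64
swap   → 45 64 -42
+      → 45 22
+      → 67
-4     → 67 -4
dup    → 67 -4 -4
+      → 67 -8
over   → 67 -8 67
over   → 67 -8 67 -8
mod    → 67 -8 3
12     → 67 -8 3 12
+      → 67 -8 15
mod    → 67 -8
dup    → 67 -8 -8
over   → 67 -8 -8 -8
+      → 67 -8 -16
*      → 67 128
swap   → 128 67
mod    → 61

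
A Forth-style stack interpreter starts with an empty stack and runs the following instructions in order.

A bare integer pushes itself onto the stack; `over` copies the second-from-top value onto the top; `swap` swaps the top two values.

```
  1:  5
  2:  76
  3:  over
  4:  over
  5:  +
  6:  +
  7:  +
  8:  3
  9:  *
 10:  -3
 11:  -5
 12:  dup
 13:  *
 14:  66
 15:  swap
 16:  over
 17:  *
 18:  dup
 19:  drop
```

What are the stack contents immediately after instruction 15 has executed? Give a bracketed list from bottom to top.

5    : [5]
76   : [5, 76]
over : [5, 76, 5]
over : [5, 76, 5, 76]
+    : [5, 76, 81]
+    : [5, 157]
+    : [162]
3    : [162, 3]
*    : [486]
-3   : [486, -3]
-5   : [486, -3, -5]
dup  : [486, -3, -5, -5]
*    : [486, -3, 25]
66   : [486, -3, 25, 66]
swap : [486, -3, 66, 25]

[486, -3, 66, 25]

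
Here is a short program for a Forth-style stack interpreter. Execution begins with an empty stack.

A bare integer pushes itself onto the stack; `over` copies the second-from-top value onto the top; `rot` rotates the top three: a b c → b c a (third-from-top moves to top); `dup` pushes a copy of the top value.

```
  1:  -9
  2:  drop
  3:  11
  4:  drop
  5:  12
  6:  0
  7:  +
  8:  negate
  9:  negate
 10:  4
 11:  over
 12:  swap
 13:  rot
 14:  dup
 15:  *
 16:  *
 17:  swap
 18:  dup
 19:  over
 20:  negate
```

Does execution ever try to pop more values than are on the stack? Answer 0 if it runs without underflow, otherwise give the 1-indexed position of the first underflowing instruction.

0

-9     -> -9
drop   -> (empty)
11     -> 11
drop   -> (empty)
12     -> 12
0      -> 12 0
+      -> 12
negate -> -12
negate -> 12
4      -> 12 4
over   -> 12 4 12
swap   -> 12 12 4
rot    -> 12 4 12
dup    -> 12 4 12 12
*      -> 12 4 144
*      -> 12 576
swap   -> 576 12
dup    -> 576 12 12
over   -> 576 12 12 12
negate -> 576 12 12 -12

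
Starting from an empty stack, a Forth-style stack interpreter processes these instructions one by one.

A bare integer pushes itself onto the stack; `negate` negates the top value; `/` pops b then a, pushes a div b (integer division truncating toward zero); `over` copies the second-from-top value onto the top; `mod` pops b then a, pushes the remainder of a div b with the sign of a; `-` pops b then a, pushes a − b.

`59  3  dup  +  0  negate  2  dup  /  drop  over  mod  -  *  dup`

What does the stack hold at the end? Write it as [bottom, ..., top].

59     → 59
3      → 59 3
dup    → 59 3 3
+      → 59 6
0      → 59 6 0
negate → 59 6 0
2      → 59 6 0 2
dup    → 59 6 0 2 2
/      → 59 6 0 1
drop   → 59 6 0
over   → 59 6 0 6
mod    → 59 6 0
-      → 59 6
*      → 354
dup    → 354 354

[354, 354]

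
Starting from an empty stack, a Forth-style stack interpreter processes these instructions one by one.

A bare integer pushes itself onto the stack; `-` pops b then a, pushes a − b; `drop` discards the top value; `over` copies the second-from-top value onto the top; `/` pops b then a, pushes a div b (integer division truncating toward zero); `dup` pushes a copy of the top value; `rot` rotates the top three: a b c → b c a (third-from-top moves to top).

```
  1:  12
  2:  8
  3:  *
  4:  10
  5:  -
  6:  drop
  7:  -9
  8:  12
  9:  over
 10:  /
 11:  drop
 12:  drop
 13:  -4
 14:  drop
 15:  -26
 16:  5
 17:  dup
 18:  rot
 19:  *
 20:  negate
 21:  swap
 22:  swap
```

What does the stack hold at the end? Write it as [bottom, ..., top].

[5, 130]

12     : 12
8      : 12 8
*      : 96
10     : 96 10
-      : 86
drop   : (empty)
-9     : -9
12     : -9 12
over   : -9 12 -9
/      : -9 -1
drop   : -9
drop   : (empty)
-4     : -4
drop   : (empty)
-26    : -26
5      : -26 5
dup    : -26 5 5
rot    : 5 5 -26
*      : 5 -130
negate : 5 130
swap   : 130 5
swap   : 5 130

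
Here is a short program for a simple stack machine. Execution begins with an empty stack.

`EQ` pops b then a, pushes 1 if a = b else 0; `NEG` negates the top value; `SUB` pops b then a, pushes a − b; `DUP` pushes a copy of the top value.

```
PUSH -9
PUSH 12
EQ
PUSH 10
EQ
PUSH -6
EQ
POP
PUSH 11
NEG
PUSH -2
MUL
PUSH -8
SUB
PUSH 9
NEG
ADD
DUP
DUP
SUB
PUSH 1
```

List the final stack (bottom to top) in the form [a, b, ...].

PUSH -9 → -9
PUSH 12 → -9 12
EQ      → 0
PUSH 10 → 0 10
EQ      → 0
PUSH -6 → 0 -6
EQ      → 0
POP     → (empty)
PUSH 11 → 11
NEG     → -11
PUSH -2 → -11 -2
MUL     → 22
PUSH -8 → 22 -8
SUB     → 30
PUSH 9  → 30 9
NEG     → 30 -9
ADD     → 21
DUP     → 21 21
DUP     → 21 21 21
SUB     → 21 0
PUSH 1  → 21 0 1

[21, 0, 1]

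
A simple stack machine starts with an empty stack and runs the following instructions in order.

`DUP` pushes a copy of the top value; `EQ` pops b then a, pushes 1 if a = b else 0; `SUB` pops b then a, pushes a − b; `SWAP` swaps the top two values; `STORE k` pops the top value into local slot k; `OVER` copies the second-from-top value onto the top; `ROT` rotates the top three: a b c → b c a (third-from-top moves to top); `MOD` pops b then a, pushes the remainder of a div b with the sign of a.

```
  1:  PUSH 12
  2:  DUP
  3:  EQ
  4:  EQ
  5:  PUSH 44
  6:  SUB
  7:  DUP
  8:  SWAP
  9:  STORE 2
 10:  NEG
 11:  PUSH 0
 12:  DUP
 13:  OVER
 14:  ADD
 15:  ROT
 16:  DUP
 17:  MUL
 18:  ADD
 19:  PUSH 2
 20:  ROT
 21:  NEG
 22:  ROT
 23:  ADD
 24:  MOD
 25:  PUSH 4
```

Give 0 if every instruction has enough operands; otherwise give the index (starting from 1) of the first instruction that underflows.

4

PUSH 12  12
DUP      12 12
EQ       1
EQ  — needs 2 operands, stack has 1 → underflow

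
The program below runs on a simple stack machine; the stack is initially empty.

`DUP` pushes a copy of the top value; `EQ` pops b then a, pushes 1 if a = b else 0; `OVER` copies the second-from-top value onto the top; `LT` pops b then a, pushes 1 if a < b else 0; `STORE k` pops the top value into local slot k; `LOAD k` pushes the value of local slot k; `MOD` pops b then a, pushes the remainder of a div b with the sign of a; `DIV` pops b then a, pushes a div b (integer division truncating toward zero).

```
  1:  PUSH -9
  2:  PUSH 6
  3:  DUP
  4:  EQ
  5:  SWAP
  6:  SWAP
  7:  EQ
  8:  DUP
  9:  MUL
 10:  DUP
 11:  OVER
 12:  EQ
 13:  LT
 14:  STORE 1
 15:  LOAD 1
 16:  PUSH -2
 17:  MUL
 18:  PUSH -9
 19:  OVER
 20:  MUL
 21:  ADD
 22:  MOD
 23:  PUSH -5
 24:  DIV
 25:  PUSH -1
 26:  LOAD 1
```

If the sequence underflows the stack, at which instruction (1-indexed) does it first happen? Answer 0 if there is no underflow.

22

PUSH -9 : -9
PUSH 6  : -9 6
DUP     : -9 6 6
EQ      : -9 1
SWAP    : 1 -9
SWAP    : -9 1
EQ      : 0
DUP     : 0 0
MUL     : 0
DUP     : 0 0
OVER    : 0 0 0
EQ      : 0 1
LT      : 1
STORE 1 : (empty)
LOAD 1  : 1
PUSH -2 : 1 -2
MUL     : -2
PUSH -9 : -2 -9
OVER    : -2 -9 -2
MUL     : -2 18
ADD     : 16
MOD  — needs 2 operands, stack has 1 → underflow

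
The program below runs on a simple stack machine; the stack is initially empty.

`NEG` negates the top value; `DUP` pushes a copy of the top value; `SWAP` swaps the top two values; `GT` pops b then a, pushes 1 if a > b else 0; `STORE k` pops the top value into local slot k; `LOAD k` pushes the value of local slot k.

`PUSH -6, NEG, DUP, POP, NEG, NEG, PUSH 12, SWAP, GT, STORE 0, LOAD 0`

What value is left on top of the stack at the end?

1

PUSH -6 -> -6
NEG     -> 6
DUP     -> 6 6
POP     -> 6
NEG     -> -6
NEG     -> 6
PUSH 12 -> 6 12
SWAP    -> 12 6
GT      -> 1
STORE 0 -> (empty)
LOAD 0  -> 1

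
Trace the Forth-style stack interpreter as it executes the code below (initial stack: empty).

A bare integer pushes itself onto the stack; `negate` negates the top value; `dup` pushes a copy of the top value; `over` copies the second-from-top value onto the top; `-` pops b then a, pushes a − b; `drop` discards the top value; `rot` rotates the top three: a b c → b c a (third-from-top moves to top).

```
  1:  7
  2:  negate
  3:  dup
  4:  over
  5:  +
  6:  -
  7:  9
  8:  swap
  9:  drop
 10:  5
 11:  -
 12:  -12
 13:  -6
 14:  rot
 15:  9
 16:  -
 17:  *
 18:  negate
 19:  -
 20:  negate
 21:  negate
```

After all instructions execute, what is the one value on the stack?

7      → 7
negate → -7
dup    → -7 -7
over   → -7 -7 -7
+      → -7 -14
-      → 7
9      → 7 9
swap   → 9 7
drop   → 9
5      → 9 5
-      → 4
-12    → 4 -12
-6     → 4 -12 -6
rot    → -12 -6 4
9      → -12 -6 4 9
-      → -12 -6 -5
*      → -12 30
negate → -12 -30
-      → 18
negate → -18
negate → 18

18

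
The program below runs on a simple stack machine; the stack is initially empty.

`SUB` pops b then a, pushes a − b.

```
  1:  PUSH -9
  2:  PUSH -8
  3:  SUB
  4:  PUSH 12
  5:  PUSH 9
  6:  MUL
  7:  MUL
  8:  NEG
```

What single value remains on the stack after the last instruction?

108

PUSH -9 : -9
PUSH -8 : -9 -8
SUB     : -1
PUSH 12 : -1 12
PUSH 9  : -1 12 9
MUL     : -1 108
MUL     : -108
NEG     : 108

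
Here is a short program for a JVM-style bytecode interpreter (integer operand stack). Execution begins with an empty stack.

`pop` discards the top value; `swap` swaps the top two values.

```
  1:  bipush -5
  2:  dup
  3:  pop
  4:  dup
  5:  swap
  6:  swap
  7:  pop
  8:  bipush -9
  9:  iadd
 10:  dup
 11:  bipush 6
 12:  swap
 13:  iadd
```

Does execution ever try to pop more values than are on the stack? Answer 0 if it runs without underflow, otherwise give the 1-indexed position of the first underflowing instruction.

bipush -5 : [-5]
dup       : [-5, -5]
pop       : [-5]
dup       : [-5, -5]
swap      : [-5, -5]
swap      : [-5, -5]
pop       : [-5]
bipush -9 : [-5, -9]
iadd      : [-14]
dup       : [-14, -14]
bipush 6  : [-14, -14, 6]
swap      : [-14, 6, -14]
iadd      : [-14, -8]

0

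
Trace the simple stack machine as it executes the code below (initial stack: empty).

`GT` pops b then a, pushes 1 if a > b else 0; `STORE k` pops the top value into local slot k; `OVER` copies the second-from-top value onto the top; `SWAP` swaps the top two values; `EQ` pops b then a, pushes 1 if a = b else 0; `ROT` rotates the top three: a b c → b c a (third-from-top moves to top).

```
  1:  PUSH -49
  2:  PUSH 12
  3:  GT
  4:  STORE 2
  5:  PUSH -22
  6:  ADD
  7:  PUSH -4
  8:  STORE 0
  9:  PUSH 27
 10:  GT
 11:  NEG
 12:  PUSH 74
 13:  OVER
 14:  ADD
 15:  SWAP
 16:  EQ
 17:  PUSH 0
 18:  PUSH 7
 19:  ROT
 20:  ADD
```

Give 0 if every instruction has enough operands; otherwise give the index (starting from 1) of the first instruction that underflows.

PUSH -49 : [-49]
PUSH 12  : [-49, 12]
GT       : [0]
STORE 2  : []
PUSH -22 : [-22]
ADD  — needs 2 operands, stack has 1 → underflow

6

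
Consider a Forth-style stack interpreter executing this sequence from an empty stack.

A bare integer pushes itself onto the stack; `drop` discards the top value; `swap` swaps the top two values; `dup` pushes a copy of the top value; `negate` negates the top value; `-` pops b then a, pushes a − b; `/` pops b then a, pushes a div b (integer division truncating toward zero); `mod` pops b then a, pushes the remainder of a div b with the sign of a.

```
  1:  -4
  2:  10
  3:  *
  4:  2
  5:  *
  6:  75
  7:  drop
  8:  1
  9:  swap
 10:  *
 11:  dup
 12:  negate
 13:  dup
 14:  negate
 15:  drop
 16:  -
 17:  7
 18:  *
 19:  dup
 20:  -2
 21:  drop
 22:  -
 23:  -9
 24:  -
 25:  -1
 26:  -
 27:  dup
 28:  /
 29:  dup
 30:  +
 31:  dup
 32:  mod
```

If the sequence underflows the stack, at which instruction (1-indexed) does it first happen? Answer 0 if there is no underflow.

-4     -> [-4]
10     -> [-4, 10]
*      -> [-40]
2      -> [-40, 2]
*      -> [-80]
75     -> [-80, 75]
drop   -> [-80]
1      -> [-80, 1]
swap   -> [1, -80]
*      -> [-80]
dup    -> [-80, -80]
negate -> [-80, 80]
dup    -> [-80, 80, 80]
negate -> [-80, 80, -80]
drop   -> [-80, 80]
-      -> [-160]
7      -> [-160, 7]
*      -> [-1120]
dup    -> [-1120, -1120]
-2     -> [-1120, -1120, -2]
drop   -> [-1120, -1120]
-      -> [0]
-9     -> [0, -9]
-      -> [9]
-1     -> [9, -1]
-      -> [10]
dup    -> [10, 10]
/      -> [1]
dup    -> [1, 1]
+      -> [2]
dup    -> [2, 2]
mod    -> [0]

0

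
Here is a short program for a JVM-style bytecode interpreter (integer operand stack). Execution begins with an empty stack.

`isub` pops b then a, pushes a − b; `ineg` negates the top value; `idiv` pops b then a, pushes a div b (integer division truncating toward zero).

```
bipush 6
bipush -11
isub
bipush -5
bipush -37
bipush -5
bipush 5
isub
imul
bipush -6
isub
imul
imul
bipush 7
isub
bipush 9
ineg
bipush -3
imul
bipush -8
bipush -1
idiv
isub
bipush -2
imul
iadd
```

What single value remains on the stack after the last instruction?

-32005

bipush 6   -> [6]
bipush -11 -> [6, -11]
isub       -> [17]
bipush -5  -> [17, -5]
bipush -37 -> [17, -5, -37]
bipush -5  -> [17, -5, -37, -5]
bipush 5   -> [17, -5, -37, -5, 5]
isub       -> [17, -5, -37, -10]
imul       -> [17, -5, 370]
bipush -6  -> [17, -5, 370, -6]
isub       -> [17, -5, 376]
imul       -> [17, -1880]
imul       -> [-31960]
bipush 7   -> [-31960, 7]
isub       -> [-31967]
bipush 9   -> [-31967, 9]
ineg       -> [-31967, -9]
bipush -3  -> [-31967, -9, -3]
imul       -> [-31967, 27]
bipush -8  -> [-31967, 27, -8]
bipush -1  -> [-31967, 27, -8, -1]
idiv       -> [-31967, 27, 8]
isub       -> [-31967, 19]
bipush -2  -> [-31967, 19, -2]
imul       -> [-31967, -38]
iadd       -> [-32005]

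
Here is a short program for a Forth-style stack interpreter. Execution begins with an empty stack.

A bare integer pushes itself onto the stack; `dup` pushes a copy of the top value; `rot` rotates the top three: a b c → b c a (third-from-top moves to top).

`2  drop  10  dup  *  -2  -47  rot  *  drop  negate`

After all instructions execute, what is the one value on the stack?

2      -> 2
drop   -> (empty)
10     -> 10
dup    -> 10 10
*      -> 100
-2     -> 100 -2
-47    -> 100 -2 -47
rot    -> -2 -47 100
*      -> -2 -4700
drop   -> -2
negate -> 2

2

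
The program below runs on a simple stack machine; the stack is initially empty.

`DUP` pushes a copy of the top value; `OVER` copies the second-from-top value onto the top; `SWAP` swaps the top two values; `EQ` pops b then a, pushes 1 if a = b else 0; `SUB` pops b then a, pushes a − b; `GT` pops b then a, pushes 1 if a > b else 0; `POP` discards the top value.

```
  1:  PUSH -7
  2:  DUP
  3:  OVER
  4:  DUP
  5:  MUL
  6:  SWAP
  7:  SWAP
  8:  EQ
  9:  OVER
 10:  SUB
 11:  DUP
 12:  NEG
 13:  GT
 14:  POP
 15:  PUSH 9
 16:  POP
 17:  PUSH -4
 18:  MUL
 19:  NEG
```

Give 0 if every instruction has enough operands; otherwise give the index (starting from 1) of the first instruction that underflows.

PUSH -7 : -7
DUP     : -7 -7
OVER    : -7 -7 -7
DUP     : -7 -7 -7 -7
MUL     : -7 -7 49
SWAP    : -7 49 -7
SWAP    : -7 -7 49
EQ      : -7 0
OVER    : -7 0 -7
SUB     : -7 7
DUP     : -7 7 7
NEG     : -7 7 -7
GT      : -7 1
POP     : -7
PUSH 9  : -7 9
POP     : -7
PUSH -4 : -7 -4
MUL     : 28
NEG     : -28

0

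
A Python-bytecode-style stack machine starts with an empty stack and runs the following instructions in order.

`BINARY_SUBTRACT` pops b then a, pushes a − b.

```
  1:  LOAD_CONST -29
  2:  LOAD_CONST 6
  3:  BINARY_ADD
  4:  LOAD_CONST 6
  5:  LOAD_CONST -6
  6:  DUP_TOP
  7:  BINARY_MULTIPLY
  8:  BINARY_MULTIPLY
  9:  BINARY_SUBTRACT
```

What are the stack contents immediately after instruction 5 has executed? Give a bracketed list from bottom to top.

[-23, 6, -6]

LOAD_CONST -29 → -29
LOAD_CONST 6   → -29 6
BINARY_ADD     → -23
LOAD_CONST 6   → -23 6
LOAD_CONST -6  → -23 6 -6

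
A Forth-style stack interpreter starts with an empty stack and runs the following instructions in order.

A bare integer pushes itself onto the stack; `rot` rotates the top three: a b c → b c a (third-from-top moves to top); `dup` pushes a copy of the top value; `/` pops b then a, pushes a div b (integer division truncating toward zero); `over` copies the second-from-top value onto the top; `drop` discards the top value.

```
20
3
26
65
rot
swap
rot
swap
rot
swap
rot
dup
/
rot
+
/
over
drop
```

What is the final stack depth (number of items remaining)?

20   -> 20
3    -> 20 3
26   -> 20 3 26
65   -> 20 3 26 65
rot  -> 20 26 65 3
swap -> 20 26 3 65
rot  -> 20 3 65 26
swap -> 20 3 26 65
rot  -> 20 26 65 3
swap -> 20 26 3 65
rot  -> 20 3 65 26
dup  -> 20 3 65 26 26
/    -> 20 3 65 1
rot  -> 20 65 1 3
+    -> 20 65 4
/    -> 20 16
over -> 20 16 20
drop -> 20 16

2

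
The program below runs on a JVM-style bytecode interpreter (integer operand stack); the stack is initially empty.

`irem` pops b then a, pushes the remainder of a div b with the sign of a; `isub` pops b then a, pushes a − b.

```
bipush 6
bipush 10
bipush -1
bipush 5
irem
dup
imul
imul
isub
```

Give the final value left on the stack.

-4

bipush 6   [6]
bipush 10  [6, 10]
bipush -1  [6, 10, -1]
bipush 5   [6, 10, -1, 5]
irem       [6, 10, -1]
dup        [6, 10, -1, -1]
imul       [6, 10, 1]
imul       [6, 10]
isub       [-4]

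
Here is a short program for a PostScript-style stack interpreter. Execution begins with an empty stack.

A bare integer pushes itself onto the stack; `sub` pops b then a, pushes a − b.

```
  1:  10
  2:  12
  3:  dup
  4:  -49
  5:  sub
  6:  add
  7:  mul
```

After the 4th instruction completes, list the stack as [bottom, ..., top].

[10, 12, 12, -49]

10  → 10
12  → 10 12
dup → 10 12 12
-49 → 10 12 12 -49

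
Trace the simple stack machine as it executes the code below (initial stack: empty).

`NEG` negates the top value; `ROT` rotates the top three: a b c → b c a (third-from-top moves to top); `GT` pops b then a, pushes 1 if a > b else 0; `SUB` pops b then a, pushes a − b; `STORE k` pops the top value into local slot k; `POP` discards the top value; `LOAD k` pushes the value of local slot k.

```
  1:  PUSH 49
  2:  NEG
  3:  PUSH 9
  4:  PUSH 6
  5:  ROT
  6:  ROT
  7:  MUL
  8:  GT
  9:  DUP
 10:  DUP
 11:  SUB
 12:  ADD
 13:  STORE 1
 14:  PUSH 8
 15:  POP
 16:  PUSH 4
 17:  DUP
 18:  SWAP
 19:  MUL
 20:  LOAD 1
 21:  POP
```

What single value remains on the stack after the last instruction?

PUSH 49  [49]
NEG      [-49]
PUSH 9   [-49, 9]
PUSH 6   [-49, 9, 6]
ROT      [9, 6, -49]
ROT      [6, -49, 9]
MUL      [6, -441]
GT       [1]
DUP      [1, 1]
DUP      [1, 1, 1]
SUB      [1, 0]
ADD      [1]
STORE 1  []
PUSH 8   [8]
POP      []
PUSH 4   [4]
DUP      [4, 4]
SWAP     [4, 4]
MUL      [16]
LOAD 1   [16, 1]
POP      [16]

16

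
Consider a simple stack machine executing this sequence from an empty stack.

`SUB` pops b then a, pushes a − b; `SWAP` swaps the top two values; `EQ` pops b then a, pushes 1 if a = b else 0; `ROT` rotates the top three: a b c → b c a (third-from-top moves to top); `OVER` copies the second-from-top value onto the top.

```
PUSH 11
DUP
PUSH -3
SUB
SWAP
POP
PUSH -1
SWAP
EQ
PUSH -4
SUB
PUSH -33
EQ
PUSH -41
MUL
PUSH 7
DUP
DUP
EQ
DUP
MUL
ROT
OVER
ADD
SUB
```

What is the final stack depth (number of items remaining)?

2

PUSH 11  → [11]
DUP      → [11, 11]
PUSH -3  → [11, 11, -3]
SUB      → [11, 14]
SWAP     → [14, 11]
POP      → [14]
PUSH -1  → [14, -1]
SWAP     → [-1, 14]
EQ       → [0]
PUSH -4  → [0, -4]
SUB      → [4]
PUSH -33 → [4, -33]
EQ       → [0]
PUSH -41 → [0, -41]
MUL      → [0]
PUSH 7   → [0, 7]
DUP      → [0, 7, 7]
DUP      → [0, 7, 7, 7]
EQ       → [0, 7, 1]
DUP      → [0, 7, 1, 1]
MUL      → [0, 7, 1]
ROT      → [7, 1, 0]
OVER     → [7, 1, 0, 1]
ADD      → [7, 1, 1]
SUB      → [7, 0]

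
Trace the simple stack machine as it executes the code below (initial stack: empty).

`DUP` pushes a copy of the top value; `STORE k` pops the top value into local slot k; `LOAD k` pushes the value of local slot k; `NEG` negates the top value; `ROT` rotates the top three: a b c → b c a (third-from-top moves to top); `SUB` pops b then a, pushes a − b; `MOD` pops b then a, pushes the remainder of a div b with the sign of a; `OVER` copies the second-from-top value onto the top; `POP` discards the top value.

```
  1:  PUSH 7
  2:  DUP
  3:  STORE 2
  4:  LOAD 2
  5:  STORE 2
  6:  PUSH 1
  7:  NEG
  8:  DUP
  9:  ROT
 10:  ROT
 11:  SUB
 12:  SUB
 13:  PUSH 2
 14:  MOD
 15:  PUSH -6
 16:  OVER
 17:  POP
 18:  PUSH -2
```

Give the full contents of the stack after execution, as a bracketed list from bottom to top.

[-1, -6, -2]

PUSH 7  -> [7]
DUP     -> [7, 7]
STORE 2 -> [7]
LOAD 2  -> [7, 7]
STORE 2 -> [7]
PUSH 1  -> [7, 1]
NEG     -> [7, -1]
DUP     -> [7, -1, -1]
ROT     -> [-1, -1, 7]
ROT     -> [-1, 7, -1]
SUB     -> [-1, 8]
SUB     -> [-9]
PUSH 2  -> [-9, 2]
MOD     -> [-1]
PUSH -6 -> [-1, -6]
OVER    -> [-1, -6, -1]
POP     -> [-1, -6]
PUSH -2 -> [-1, -6, -2]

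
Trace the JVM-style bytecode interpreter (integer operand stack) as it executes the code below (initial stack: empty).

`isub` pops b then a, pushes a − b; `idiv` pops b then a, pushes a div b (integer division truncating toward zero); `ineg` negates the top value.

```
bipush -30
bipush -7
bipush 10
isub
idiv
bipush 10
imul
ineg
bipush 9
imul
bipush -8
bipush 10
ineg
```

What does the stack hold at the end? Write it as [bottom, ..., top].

[-90, -8, -10]

bipush -30  -30
bipush -7   -30 -7
bipush 10   -30 -7 10
isub        -30 -17
idiv        1
bipush 10   1 10
imul        10
ineg        -10
bipush 9    -10 9
imul        -90
bipush -8   -90 -8
bipush 10   -90 -8 10
ineg        -90 -8 -10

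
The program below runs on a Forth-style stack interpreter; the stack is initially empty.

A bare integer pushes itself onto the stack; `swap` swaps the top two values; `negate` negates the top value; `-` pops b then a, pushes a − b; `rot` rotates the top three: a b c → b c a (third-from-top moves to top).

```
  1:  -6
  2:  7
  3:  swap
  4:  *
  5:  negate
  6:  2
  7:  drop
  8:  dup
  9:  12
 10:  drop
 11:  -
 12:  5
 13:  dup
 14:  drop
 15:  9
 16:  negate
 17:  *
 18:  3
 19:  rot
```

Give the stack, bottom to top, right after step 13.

-6     : -6
7      : -6 7
swap   : 7 -6
*      : -42
negate : 42
2      : 42 2
drop   : 42
dup    : 42 42
12     : 42 42 12
drop   : 42 42
-      : 0
5      : 0 5
dup    : 0 5 5

[0, 5, 5]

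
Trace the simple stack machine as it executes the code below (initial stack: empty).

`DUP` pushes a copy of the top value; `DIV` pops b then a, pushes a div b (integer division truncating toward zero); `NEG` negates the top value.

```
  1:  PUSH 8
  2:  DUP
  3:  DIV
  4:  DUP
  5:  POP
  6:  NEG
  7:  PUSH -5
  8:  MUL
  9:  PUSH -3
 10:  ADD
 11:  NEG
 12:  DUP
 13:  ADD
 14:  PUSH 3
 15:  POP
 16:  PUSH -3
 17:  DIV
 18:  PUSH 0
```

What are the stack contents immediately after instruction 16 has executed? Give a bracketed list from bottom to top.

PUSH 8  : [8]
DUP     : [8, 8]
DIV     : [1]
DUP     : [1, 1]
POP     : [1]
NEG     : [-1]
PUSH -5 : [-1, -5]
MUL     : [5]
PUSH -3 : [5, -3]
ADD     : [2]
NEG     : [-2]
DUP     : [-2, -2]
ADD     : [-4]
PUSH 3  : [-4, 3]
POP     : [-4]
PUSH -3 : [-4, -3]

[-4, -3]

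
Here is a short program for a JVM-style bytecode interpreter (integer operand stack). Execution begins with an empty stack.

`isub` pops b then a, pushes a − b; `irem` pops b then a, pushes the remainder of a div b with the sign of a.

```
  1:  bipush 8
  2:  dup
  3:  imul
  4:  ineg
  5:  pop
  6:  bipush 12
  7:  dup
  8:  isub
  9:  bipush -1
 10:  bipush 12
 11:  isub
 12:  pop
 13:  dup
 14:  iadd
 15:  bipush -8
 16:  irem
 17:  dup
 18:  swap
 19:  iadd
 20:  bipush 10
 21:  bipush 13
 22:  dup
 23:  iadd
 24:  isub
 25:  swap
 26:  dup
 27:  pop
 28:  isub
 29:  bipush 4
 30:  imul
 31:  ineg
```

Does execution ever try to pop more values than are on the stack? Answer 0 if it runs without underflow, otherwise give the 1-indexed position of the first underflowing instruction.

0

bipush 8  → [8]
dup       → [8, 8]
imul      → [64]
ineg      → [-64]
pop       → []
bipush 12 → [12]
dup       → [12, 12]
isub      → [0]
bipush -1 → [0, -1]
bipush 12 → [0, -1, 12]
isub      → [0, -13]
pop       → [0]
dup       → [0, 0]
iadd      → [0]
bipush -8 → [0, -8]
irem      → [0]
dup       → [0, 0]
swap      → [0, 0]
iadd      → [0]
bipush 10 → [0, 10]
bipush 13 → [0, 10, 13]
dup       → [0, 10, 13, 13]
iadd      → [0, 10, 26]
isub      → [0, -16]
swap      → [-16, 0]
dup       → [-16, 0, 0]
pop       → [-16, 0]
isub      → [-16]
bipush 4  → [-16, 4]
imul      → [-64]
ineg      → [64]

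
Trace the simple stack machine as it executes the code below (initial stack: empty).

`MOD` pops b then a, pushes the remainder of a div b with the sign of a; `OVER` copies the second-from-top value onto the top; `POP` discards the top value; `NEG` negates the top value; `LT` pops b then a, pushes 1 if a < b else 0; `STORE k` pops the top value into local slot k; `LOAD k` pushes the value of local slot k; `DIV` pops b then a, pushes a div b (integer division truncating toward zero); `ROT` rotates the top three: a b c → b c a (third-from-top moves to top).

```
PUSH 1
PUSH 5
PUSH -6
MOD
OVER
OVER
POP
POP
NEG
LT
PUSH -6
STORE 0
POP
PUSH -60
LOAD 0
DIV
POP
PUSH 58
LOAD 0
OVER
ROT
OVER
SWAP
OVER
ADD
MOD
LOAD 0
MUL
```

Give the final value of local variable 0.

PUSH 1    1
PUSH 5    1 5
PUSH -6   1 5 -6
MOD       1 5
OVER      1 5 1
OVER      1 5 1 5
POP       1 5 1
POP       1 5
NEG       1 -5
LT        0
PUSH -6   0 -6
STORE 0   0
POP       (empty)
PUSH -60  -60
LOAD 0    -60 -6
DIV       10
POP       (empty)
PUSH 58   58
LOAD 0    58 -6
OVER      58 -6 58
ROT       -6 58 58
OVER      -6 58 58 58
SWAP      -6 58 58 58
OVER      -6 58 58 58 58
ADD       -6 58 58 116
MOD       -6 58 58
LOAD 0    -6 58 58 -6
MUL       -6 58 -348

-6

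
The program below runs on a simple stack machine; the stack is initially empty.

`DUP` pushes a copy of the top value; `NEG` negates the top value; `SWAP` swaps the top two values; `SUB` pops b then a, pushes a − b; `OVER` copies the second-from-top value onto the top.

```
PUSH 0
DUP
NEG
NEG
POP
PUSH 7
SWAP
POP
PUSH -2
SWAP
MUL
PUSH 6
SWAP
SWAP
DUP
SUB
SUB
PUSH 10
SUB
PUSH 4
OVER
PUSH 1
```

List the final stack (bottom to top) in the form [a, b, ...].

[-24, 4, -24, 1]

PUSH 0  : 0
DUP     : 0 0
NEG     : 0 0
NEG     : 0 0
POP     : 0
PUSH 7  : 0 7
SWAP    : 7 0
POP     : 7
PUSH -2 : 7 -2
SWAP    : -2 7
MUL     : -14
PUSH 6  : -14 6
SWAP    : 6 -14
SWAP    : -14 6
DUP     : -14 6 6
SUB     : -14 0
SUB     : -14
PUSH 10 : -14 10
SUB     : -24
PUSH 4  : -24 4
OVER    : -24 4 -24
PUSH 1  : -24 4 -24 1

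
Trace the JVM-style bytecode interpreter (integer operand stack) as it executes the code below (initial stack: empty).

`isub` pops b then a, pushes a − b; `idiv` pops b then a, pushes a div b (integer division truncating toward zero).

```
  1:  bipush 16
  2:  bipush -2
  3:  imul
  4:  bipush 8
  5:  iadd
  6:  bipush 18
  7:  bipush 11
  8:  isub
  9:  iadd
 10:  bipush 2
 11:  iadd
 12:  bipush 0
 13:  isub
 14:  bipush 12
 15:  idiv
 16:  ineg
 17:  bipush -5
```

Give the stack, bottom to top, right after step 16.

[1]

bipush 16  16
bipush -2  16 -2
imul       -32
bipush 8   -32 8
iadd       -24
bipush 18  -24 18
bipush 11  -24 18 11
isub       -24 7
iadd       -17
bipush 2   -17 2
iadd       -15
bipush 0   -15 0
isub       -15
bipush 12  -15 12
idiv       -1
ineg       1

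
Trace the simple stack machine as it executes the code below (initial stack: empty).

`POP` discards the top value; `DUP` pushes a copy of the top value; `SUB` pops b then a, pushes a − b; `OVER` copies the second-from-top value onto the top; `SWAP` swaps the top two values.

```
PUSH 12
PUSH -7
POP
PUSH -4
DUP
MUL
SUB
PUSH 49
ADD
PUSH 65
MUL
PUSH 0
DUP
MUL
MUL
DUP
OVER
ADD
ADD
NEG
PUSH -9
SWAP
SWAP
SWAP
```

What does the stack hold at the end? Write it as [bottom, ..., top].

PUSH 12  [12]
PUSH -7  [12, -7]
POP      [12]
PUSH -4  [12, -4]
DUP      [12, -4, -4]
MUL      [12, 16]
SUB      [-4]
PUSH 49  [-4, 49]
ADD      [45]
PUSH 65  [45, 65]
MUL      [2925]
PUSH 0   [2925, 0]
DUP      [2925, 0, 0]
MUL      [2925, 0]
MUL      [0]
DUP      [0, 0]
OVER     [0, 0, 0]
ADD      [0, 0]
ADD      [0]
NEG      [0]
PUSH -9  [0, -9]
SWAP     [-9, 0]
SWAP     [0, -9]
SWAP     [-9, 0]

[-9, 0]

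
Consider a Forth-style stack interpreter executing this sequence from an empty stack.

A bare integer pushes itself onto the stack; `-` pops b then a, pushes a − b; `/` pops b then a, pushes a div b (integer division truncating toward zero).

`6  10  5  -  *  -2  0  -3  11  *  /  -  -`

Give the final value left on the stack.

32

6  : [6]
10 : [6, 10]
5  : [6, 10, 5]
-  : [6, 5]
*  : [30]
-2 : [30, -2]
0  : [30, -2, 0]
-3 : [30, -2, 0, -3]
11 : [30, -2, 0, -3, 11]
*  : [30, -2, 0, -33]
/  : [30, -2, 0]
-  : [30, -2]
-  : [32]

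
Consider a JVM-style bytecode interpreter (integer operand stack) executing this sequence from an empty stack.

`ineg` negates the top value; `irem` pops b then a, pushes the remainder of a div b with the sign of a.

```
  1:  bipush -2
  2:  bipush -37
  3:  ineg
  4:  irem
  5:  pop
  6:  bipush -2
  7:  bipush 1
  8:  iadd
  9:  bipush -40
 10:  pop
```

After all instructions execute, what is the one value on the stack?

bipush -2  -> [-2]
bipush -37 -> [-2, -37]
ineg       -> [-2, 37]
irem       -> [-2]
pop        -> []
bipush -2  -> [-2]
bipush 1   -> [-2, 1]
iadd       -> [-1]
bipush -40 -> [-1, -40]
pop        -> [-1]

-1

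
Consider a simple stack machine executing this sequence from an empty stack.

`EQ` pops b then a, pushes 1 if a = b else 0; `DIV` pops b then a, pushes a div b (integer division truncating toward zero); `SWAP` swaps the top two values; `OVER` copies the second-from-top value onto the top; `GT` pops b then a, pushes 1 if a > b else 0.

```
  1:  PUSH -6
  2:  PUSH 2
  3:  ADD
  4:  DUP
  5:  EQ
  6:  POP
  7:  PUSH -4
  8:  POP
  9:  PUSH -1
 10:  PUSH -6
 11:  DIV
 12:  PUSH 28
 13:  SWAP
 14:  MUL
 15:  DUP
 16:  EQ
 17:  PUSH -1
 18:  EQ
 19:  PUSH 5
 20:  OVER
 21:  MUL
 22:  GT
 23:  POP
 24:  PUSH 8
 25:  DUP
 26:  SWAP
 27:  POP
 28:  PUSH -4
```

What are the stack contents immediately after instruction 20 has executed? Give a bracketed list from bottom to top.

PUSH -6  -6
PUSH 2   -6 2
ADD      -4
DUP      -4 -4
EQ       1
POP      (empty)
PUSH -4  -4
POP      (empty)
PUSH -1  -1
PUSH -6  -1 -6
DIV      0
PUSH 28  0 28
SWAP     28 0
MUL      0
DUP      0 0
EQ       1
PUSH -1  1 -1
EQ       0
PUSH 5   0 5
OVER     0 5 0

[0, 5, 0]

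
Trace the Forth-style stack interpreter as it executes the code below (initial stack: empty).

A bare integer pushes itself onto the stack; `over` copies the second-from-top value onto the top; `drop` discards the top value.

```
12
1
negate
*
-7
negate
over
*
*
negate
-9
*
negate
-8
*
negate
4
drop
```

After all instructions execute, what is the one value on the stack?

-72576

12     → 12
1      → 12 1
negate → 12 -1
*      → -12
-7     → -12 -7
negate → -12 7
over   → -12 7 -12
*      → -12 -84
*      → 1008
negate → -1008
-9     → -1008 -9
*      → 9072
negate → -9072
-8     → -9072 -8
*      → 72576
negate → -72576
4      → -72576 4
drop   → -72576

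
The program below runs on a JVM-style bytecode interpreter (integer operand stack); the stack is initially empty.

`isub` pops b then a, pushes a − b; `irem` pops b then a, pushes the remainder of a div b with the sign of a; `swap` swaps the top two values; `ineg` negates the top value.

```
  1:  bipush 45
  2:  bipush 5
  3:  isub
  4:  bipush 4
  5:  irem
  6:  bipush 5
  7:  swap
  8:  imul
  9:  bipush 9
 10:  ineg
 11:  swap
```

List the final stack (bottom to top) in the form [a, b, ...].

bipush 45 → [45]
bipush 5  → [45, 5]
isub      → [40]
bipush 4  → [40, 4]
irem      → [0]
bipush 5  → [0, 5]
swap      → [5, 0]
imul      → [0]
bipush 9  → [0, 9]
ineg      → [0, -9]
swap      → [-9, 0]

[-9, 0]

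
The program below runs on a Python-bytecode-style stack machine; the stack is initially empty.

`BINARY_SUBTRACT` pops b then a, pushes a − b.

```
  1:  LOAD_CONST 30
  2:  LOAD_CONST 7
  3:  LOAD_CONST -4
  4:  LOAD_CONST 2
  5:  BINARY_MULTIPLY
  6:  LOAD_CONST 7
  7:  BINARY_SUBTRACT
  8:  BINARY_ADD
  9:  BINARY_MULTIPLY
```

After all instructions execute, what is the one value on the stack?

-240

LOAD_CONST 30   : 30
LOAD_CONST 7    : 30 7
LOAD_CONST -4   : 30 7 -4
LOAD_CONST 2    : 30 7 -4 2
BINARY_MULTIPLY : 30 7 -8
LOAD_CONST 7    : 30 7 -8 7
BINARY_SUBTRACT : 30 7 -15
BINARY_ADD      : 30 -8
BINARY_MULTIPLY : -240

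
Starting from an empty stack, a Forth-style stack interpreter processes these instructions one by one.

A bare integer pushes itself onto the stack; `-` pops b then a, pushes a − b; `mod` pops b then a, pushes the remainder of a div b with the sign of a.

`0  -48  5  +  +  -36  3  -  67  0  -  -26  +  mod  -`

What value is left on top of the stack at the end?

-4

0   → 0
-48 → 0 -48
5   → 0 -48 5
+   → 0 -43
+   → -43
-36 → -43 -36
3   → -43 -36 3
-   → -43 -39
67  → -43 -39 67
0   → -43 -39 67 0
-   → -43 -39 67
-26 → -43 -39 67 -26
+   → -43 -39 41
mod → -43 -39
-   → -4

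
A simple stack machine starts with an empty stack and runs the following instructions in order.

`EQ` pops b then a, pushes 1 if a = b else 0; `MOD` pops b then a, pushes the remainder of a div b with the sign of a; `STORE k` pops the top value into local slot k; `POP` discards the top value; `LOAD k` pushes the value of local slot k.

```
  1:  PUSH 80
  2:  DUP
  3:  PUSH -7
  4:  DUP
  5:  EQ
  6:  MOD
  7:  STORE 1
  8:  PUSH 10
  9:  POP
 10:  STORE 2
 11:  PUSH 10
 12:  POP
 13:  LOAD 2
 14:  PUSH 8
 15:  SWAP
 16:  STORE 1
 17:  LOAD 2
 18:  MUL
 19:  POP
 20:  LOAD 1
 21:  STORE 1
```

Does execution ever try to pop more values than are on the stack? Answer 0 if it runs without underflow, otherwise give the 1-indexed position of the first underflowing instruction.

0

PUSH 80 : 80
DUP     : 80 80
PUSH -7 : 80 80 -7
DUP     : 80 80 -7 -7
EQ      : 80 80 1
MOD     : 80 0
STORE 1 : 80
PUSH 10 : 80 10
POP     : 80
STORE 2 : (empty)
PUSH 10 : 10
POP     : (empty)
LOAD 2  : 80
PUSH 8  : 80 8
SWAP    : 8 80
STORE 1 : 8
LOAD 2  : 8 80
MUL     : 640
POP     : (empty)
LOAD 1  : 80
STORE 1 : (empty)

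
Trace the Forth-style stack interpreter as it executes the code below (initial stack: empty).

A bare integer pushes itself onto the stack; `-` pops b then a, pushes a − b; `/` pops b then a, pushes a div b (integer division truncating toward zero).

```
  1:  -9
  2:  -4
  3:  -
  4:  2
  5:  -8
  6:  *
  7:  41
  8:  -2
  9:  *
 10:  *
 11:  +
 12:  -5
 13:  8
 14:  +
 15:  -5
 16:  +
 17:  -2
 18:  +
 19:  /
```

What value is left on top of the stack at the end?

-326

-9 → -9
-4 → -9 -4
-  → -5
2  → -5 2
-8 → -5 2 -8
*  → -5 -16
41 → -5 -16 41
-2 → -5 -16 41 -2
*  → -5 -16 -82
*  → -5 1312
+  → 1307
-5 → 1307 -5
8  → 1307 -5 8
+  → 1307 3
-5 → 1307 3 -5
+  → 1307 -2
-2 → 1307 -2 -2
+  → 1307 -4
/  → -326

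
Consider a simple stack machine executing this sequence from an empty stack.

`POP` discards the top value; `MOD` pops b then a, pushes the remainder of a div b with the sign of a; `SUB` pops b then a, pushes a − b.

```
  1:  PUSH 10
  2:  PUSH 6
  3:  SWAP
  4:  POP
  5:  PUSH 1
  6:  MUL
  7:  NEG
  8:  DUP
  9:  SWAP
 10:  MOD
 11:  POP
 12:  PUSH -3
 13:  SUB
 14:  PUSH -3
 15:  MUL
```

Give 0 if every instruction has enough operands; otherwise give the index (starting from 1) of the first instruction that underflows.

13

PUSH 10 -> [10]
PUSH 6  -> [10, 6]
SWAP    -> [6, 10]
POP     -> [6]
PUSH 1  -> [6, 1]
MUL     -> [6]
NEG     -> [-6]
DUP     -> [-6, -6]
SWAP    -> [-6, -6]
MOD     -> [0]
POP     -> []
PUSH -3 -> [-3]
SUB  — needs 2 operands, stack has 1 → underflow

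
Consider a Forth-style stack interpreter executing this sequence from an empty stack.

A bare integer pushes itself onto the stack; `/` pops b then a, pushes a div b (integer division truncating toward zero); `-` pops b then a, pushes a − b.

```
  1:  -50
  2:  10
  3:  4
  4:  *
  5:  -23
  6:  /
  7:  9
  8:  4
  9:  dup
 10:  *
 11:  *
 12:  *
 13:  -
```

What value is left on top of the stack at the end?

-50 -> [-50]
10  -> [-50, 10]
4   -> [-50, 10, 4]
*   -> [-50, 40]
-23 -> [-50, 40, -23]
/   -> [-50, -1]
9   -> [-50, -1, 9]
4   -> [-50, -1, 9, 4]
dup -> [-50, -1, 9, 4, 4]
*   -> [-50, -1, 9, 16]
*   -> [-50, -1, 144]
*   -> [-50, -144]
-   -> [94]

94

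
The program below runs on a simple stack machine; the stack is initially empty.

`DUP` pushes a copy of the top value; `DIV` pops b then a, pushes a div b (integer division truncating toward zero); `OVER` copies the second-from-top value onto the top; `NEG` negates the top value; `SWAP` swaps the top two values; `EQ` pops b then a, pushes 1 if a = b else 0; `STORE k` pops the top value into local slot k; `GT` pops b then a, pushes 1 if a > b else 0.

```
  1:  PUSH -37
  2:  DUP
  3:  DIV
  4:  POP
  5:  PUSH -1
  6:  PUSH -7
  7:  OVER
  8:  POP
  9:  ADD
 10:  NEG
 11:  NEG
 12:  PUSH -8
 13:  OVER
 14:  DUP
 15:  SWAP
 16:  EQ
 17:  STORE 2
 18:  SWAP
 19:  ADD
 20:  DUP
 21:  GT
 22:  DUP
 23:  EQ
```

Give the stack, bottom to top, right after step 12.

[-8, -8]

PUSH -37 → -37
DUP      → -37 -37
DIV      → 1
POP      → (empty)
PUSH -1  → -1
PUSH -7  → -1 -7
OVER     → -1 -7 -1
POP      → -1 -7
ADD      → -8
NEG      → 8
NEG      → -8
PUSH -8  → -8 -8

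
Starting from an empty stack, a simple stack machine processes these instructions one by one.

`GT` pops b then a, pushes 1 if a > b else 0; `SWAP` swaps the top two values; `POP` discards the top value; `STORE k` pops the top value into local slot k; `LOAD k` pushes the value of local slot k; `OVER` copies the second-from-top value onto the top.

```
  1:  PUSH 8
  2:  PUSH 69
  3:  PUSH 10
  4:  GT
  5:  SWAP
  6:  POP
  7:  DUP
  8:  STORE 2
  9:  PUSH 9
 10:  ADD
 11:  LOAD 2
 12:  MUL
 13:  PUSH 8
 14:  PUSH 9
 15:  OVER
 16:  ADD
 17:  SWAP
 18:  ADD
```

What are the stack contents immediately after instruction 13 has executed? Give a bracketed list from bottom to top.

[10, 8]

PUSH 8  → [8]
PUSH 69 → [8, 69]
PUSH 10 → [8, 69, 10]
GT      → [8, 1]
SWAP    → [1, 8]
POP     → [1]
DUP     → [1, 1]
STORE 2 → [1]
PUSH 9  → [1, 9]
ADD     → [10]
LOAD 2  → [10, 1]
MUL     → [10]
PUSH 8  → [10, 8]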